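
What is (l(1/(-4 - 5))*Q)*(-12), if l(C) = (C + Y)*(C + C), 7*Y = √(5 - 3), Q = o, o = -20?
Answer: 160/27 - 160*√2/21 ≈ -4.8490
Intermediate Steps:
Q = -20
Y = √2/7 (Y = √(5 - 3)/7 = √2/7 ≈ 0.20203)
l(C) = 2*C*(C + √2/7) (l(C) = (C + √2/7)*(C + C) = (C + √2/7)*(2*C) = 2*C*(C + √2/7))
(l(1/(-4 - 5))*Q)*(-12) = ((2*(√2 + 7/(-4 - 5))/(7*(-4 - 5)))*(-20))*(-12) = (((2/7)*(√2 + 7/(-9))/(-9))*(-20))*(-12) = (((2/7)*(-⅑)*(√2 + 7*(-⅑)))*(-20))*(-12) = (((2/7)*(-⅑)*(√2 - 7/9))*(-20))*(-12) = (((2/7)*(-⅑)*(-7/9 + √2))*(-20))*(-12) = ((2/81 - 2*√2/63)*(-20))*(-12) = (-40/81 + 40*√2/63)*(-12) = 160/27 - 160*√2/21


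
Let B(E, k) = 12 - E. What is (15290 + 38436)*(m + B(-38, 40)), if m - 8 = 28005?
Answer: 1507712738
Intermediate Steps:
m = 28013 (m = 8 + 28005 = 28013)
(15290 + 38436)*(m + B(-38, 40)) = (15290 + 38436)*(28013 + (12 - 1*(-38))) = 53726*(28013 + (12 + 38)) = 53726*(28013 + 50) = 53726*28063 = 1507712738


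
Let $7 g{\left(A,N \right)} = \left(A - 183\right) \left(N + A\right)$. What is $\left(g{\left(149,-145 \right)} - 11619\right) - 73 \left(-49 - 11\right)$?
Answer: $- \frac{50809}{7} \approx -7258.4$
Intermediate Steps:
$g{\left(A,N \right)} = \frac{\left(-183 + A\right) \left(A + N\right)}{7}$ ($g{\left(A,N \right)} = \frac{\left(A - 183\right) \left(N + A\right)}{7} = \frac{\left(-183 + A\right) \left(A + N\right)}{7}$)
$\left(g{\left(149,-145 \right)} - 11619\right) - 73 \left(-49 - 11\right) = \left(\left(\left(- \frac{183}{7}\right) 149 - - \frac{26535}{7} + \frac{149^{2}}{7} + \frac{1}{7} \cdot 149 \left(-145\right)\right) - 11619\right) - 73 \left(-49 - 11\right) = \left(\left(- \frac{27267}{7} + \frac{26535}{7} + \frac{1}{7} \cdot 22201 - \frac{21605}{7}\right) - 11619\right) - 73 \left(-49 + \left(-15 + 4\right)\right) = \left(\left(- \frac{27267}{7} + \frac{26535}{7} + \frac{22201}{7} - \frac{21605}{7}\right) - 11619\right) - 73 \left(-49 - 11\right) = \left(- \frac{136}{7} - 11619\right) - -4380 = - \frac{81469}{7} + 4380 = - \frac{50809}{7}$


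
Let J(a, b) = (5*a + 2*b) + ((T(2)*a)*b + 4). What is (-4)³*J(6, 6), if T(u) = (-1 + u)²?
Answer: -5248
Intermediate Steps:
J(a, b) = 4 + 2*b + 5*a + a*b (J(a, b) = (5*a + 2*b) + (((-1 + 2)²*a)*b + 4) = (2*b + 5*a) + ((1²*a)*b + 4) = (2*b + 5*a) + ((1*a)*b + 4) = (2*b + 5*a) + (a*b + 4) = (2*b + 5*a) + (4 + a*b) = 4 + 2*b + 5*a + a*b)
(-4)³*J(6, 6) = (-4)³*(4 + 2*6 + 5*6 + 6*6) = -64*(4 + 12 + 30 + 36) = -64*82 = -5248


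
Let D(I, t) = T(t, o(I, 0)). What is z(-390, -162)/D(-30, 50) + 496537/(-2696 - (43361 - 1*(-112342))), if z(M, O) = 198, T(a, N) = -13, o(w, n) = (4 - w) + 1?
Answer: -37817983/2059187 ≈ -18.365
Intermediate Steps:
o(w, n) = 5 - w
D(I, t) = -13
z(-390, -162)/D(-30, 50) + 496537/(-2696 - (43361 - 1*(-112342))) = 198/(-13) + 496537/(-2696 - (43361 - 1*(-112342))) = 198*(-1/13) + 496537/(-2696 - (43361 + 112342)) = -198/13 + 496537/(-2696 - 1*155703) = -198/13 + 496537/(-2696 - 155703) = -198/13 + 496537/(-158399) = -198/13 + 496537*(-1/158399) = -198/13 - 496537/158399 = -37817983/2059187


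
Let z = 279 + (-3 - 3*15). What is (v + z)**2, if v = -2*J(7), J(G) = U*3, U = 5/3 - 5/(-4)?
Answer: 182329/4 ≈ 45582.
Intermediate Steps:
U = 35/12 (U = 5*(1/3) - 5*(-1/4) = 5/3 + 5/4 = 35/12 ≈ 2.9167)
J(G) = 35/4 (J(G) = (35/12)*3 = 35/4)
v = -35/2 (v = -2*35/4 = -35/2 ≈ -17.500)
z = 231 (z = 279 + (-3 - 45) = 279 - 48 = 231)
(v + z)**2 = (-35/2 + 231)**2 = (427/2)**2 = 182329/4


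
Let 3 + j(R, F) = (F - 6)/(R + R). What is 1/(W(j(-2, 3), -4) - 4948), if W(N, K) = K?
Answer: -1/4952 ≈ -0.00020194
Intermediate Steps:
j(R, F) = -3 + (-6 + F)/(2*R) (j(R, F) = -3 + (F - 6)/(R + R) = -3 + (-6 + F)/((2*R)) = -3 + (-6 + F)*(1/(2*R)) = -3 + (-6 + F)/(2*R))
1/(W(j(-2, 3), -4) - 4948) = 1/(-4 - 4948) = 1/(-4952) = -1/4952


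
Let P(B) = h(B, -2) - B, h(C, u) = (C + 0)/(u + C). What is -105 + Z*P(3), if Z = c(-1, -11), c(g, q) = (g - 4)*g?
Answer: -105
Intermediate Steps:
c(g, q) = g*(-4 + g) (c(g, q) = (-4 + g)*g = g*(-4 + g))
Z = 5 (Z = -(-4 - 1) = -1*(-5) = 5)
h(C, u) = C/(C + u)
P(B) = -B + B/(-2 + B) (P(B) = B/(B - 2) - B = B/(-2 + B) - B = -B + B/(-2 + B))
-105 + Z*P(3) = -105 + 5*(3*(3 - 1*3)/(-2 + 3)) = -105 + 5*(3*(3 - 3)/1) = -105 + 5*(3*1*0) = -105 + 5*0 = -105 + 0 = -105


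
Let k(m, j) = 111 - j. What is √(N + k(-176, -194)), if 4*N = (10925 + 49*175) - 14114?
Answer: 3*√734/2 ≈ 40.639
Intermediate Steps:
N = 2693/2 (N = ((10925 + 49*175) - 14114)/4 = ((10925 + 8575) - 14114)/4 = (19500 - 14114)/4 = (¼)*5386 = 2693/2 ≈ 1346.5)
√(N + k(-176, -194)) = √(2693/2 + (111 - 1*(-194))) = √(2693/2 + (111 + 194)) = √(2693/2 + 305) = √(3303/2) = 3*√734/2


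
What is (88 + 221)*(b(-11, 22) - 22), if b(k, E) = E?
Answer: 0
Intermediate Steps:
(88 + 221)*(b(-11, 22) - 22) = (88 + 221)*(22 - 22) = 309*0 = 0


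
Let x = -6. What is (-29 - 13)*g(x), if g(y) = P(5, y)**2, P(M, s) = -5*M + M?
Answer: -16800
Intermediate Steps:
P(M, s) = -4*M
g(y) = 400 (g(y) = (-4*5)**2 = (-20)**2 = 400)
(-29 - 13)*g(x) = (-29 - 13)*400 = -42*400 = -16800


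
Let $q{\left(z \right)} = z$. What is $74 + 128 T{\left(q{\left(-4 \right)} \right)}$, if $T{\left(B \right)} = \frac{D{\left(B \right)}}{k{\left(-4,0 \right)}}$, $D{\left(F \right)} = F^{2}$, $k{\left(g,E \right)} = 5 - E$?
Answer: $\frac{2418}{5} \approx 483.6$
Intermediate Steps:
$T{\left(B \right)} = \frac{B^{2}}{5}$ ($T{\left(B \right)} = \frac{B^{2}}{5 - 0} = \frac{B^{2}}{5 + 0} = \frac{B^{2}}{5}$)
$74 + 128 T{\left(q{\left(-4 \right)} \right)} = 74 + 128 \frac{\left(-4\right)^{2}}{5} = 74 + 128 \cdot \frac{1}{5} \cdot 16 = 74 + 128 \cdot \frac{16}{5} = 74 + \frac{2048}{5} = \frac{2418}{5}$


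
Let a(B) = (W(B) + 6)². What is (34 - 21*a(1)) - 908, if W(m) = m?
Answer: -1903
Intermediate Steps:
a(B) = (6 + B)² (a(B) = (B + 6)² = (6 + B)²)
(34 - 21*a(1)) - 908 = (34 - 21*(6 + 1)²) - 908 = (34 - 21*7²) - 908 = (34 - 21*49) - 908 = (34 - 1029) - 908 = -995 - 908 = -1903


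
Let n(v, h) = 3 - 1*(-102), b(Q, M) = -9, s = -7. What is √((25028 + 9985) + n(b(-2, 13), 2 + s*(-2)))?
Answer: 3*√3902 ≈ 187.40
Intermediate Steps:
n(v, h) = 105 (n(v, h) = 3 + 102 = 105)
√((25028 + 9985) + n(b(-2, 13), 2 + s*(-2))) = √((25028 + 9985) + 105) = √(35013 + 105) = √35118 = 3*√3902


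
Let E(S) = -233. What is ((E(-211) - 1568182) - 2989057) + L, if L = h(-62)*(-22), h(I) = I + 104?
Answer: -4558396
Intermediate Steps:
h(I) = 104 + I
L = -924 (L = (104 - 62)*(-22) = 42*(-22) = -924)
((E(-211) - 1568182) - 2989057) + L = ((-233 - 1568182) - 2989057) - 924 = (-1568415 - 2989057) - 924 = -4557472 - 924 = -4558396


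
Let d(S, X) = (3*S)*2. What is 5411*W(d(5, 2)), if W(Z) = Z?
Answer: 162330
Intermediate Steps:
d(S, X) = 6*S
5411*W(d(5, 2)) = 5411*(6*5) = 5411*30 = 162330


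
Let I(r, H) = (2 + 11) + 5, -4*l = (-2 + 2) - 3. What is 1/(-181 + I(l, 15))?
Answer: -1/163 ≈ -0.0061350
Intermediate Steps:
l = ¾ (l = -((-2 + 2) - 3)/4 = -(0 - 3)/4 = -¼*(-3) = ¾ ≈ 0.75000)
I(r, H) = 18 (I(r, H) = 13 + 5 = 18)
1/(-181 + I(l, 15)) = 1/(-181 + 18) = 1/(-163) = -1/163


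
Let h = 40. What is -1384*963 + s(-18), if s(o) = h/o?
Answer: -11995148/9 ≈ -1.3328e+6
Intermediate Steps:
s(o) = 40/o
-1384*963 + s(-18) = -1384*963 + 40/(-18) = -1332792 + 40*(-1/18) = -1332792 - 20/9 = -11995148/9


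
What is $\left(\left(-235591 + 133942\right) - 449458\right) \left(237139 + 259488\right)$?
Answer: $-273694616089$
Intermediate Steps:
$\left(\left(-235591 + 133942\right) - 449458\right) \left(237139 + 259488\right) = \left(-101649 - 449458\right) 496627 = \left(-551107\right) 496627 = -273694616089$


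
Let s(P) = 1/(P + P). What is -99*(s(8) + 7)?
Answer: -11187/16 ≈ -699.19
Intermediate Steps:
s(P) = 1/(2*P)
-99*(s(8) + 7) = -99*((½)/8 + 7) = -99*((½)*(⅛) + 7) = -99*(1/16 + 7) = -99*113/16 = -11187/16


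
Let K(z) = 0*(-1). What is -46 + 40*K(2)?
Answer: -46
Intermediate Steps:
K(z) = 0
-46 + 40*K(2) = -46 + 40*0 = -46 + 0 = -46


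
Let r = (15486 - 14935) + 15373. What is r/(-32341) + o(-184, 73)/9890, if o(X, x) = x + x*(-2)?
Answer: -159849253/319852490 ≈ -0.49976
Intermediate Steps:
o(X, x) = -x (o(X, x) = x - 2*x = -x)
r = 15924 (r = 551 + 15373 = 15924)
r/(-32341) + o(-184, 73)/9890 = 15924/(-32341) - 1*73/9890 = 15924*(-1/32341) - 73*1/9890 = -15924/32341 - 73/9890 = -159849253/319852490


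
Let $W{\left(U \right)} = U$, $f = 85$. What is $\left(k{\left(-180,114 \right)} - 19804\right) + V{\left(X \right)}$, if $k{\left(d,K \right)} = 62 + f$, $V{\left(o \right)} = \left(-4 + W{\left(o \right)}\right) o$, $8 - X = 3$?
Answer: $-19652$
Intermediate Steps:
$X = 5$ ($X = 8 - 3 = 5$)
$V{\left(o \right)} = o \left(-4 + o\right)$ ($V{\left(o \right)} = \left(-4 + o\right) o = o \left(-4 + o\right)$)
$k{\left(d,K \right)} = 147$ ($k{\left(d,K \right)} = 62 + 85 = 147$)
$\left(k{\left(-180,114 \right)} - 19804\right) + V{\left(X \right)} = \left(147 - 19804\right) + 5 \left(-4 + 5\right) = -19657 + 5 \cdot 1 = -19657 + 5 = -19652$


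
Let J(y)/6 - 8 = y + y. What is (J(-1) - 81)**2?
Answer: 2025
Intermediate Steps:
J(y) = 48 + 12*y (J(y) = 48 + 6*(y + y) = 48 + 6*(2*y) = 48 + 12*y)
(J(-1) - 81)**2 = ((48 + 12*(-1)) - 81)**2 = ((48 - 12) - 81)**2 = (36 - 81)**2 = (-45)**2 = 2025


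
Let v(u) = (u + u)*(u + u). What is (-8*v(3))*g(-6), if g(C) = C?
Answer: 1728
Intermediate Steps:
v(u) = 4*u² (v(u) = (2*u)*(2*u) = 4*u²)
(-8*v(3))*g(-6) = -32*3²*(-6) = -32*9*(-6) = -8*36*(-6) = -288*(-6) = 1728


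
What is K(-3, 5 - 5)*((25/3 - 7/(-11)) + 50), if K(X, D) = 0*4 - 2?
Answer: -3892/33 ≈ -117.94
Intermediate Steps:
K(X, D) = -2 (K(X, D) = 0 - 2 = -2)
K(-3, 5 - 5)*((25/3 - 7/(-11)) + 50) = -2*((25/3 - 7/(-11)) + 50) = -2*((25*(⅓) - 7*(-1/11)) + 50) = -2*((25/3 + 7/11) + 50) = -2*(296/33 + 50) = -2*1946/33 = -3892/33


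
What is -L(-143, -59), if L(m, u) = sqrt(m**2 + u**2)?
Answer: -sqrt(23930) ≈ -154.69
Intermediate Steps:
-L(-143, -59) = -sqrt((-143)**2 + (-59)**2) = -sqrt(20449 + 3481) = -sqrt(23930)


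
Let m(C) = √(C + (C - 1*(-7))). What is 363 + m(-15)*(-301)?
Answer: 363 - 301*I*√23 ≈ 363.0 - 1443.5*I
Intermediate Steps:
m(C) = √(7 + 2*C) (m(C) = √(C + (C + 7)) = √(C + (7 + C)) = √(7 + 2*C))
363 + m(-15)*(-301) = 363 + √(7 + 2*(-15))*(-301) = 363 + √(7 - 30)*(-301) = 363 + √(-23)*(-301) = 363 + (I*√23)*(-301) = 363 - 301*I*√23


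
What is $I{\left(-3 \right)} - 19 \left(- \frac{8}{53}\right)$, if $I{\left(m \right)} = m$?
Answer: $- \frac{7}{53} \approx -0.13208$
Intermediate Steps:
$I{\left(-3 \right)} - 19 \left(- \frac{8}{53}\right) = -3 - 19 \left(- \frac{8}{53}\right) = -3 - 19 \left(\left(-8\right) \frac{1}{53}\right) = -3 - - \frac{152}{53} = -3 + \frac{152}{53} = - \frac{7}{53}$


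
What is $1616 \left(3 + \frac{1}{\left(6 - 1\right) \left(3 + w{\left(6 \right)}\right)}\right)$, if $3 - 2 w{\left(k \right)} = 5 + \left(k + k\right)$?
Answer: $\frac{23836}{5} \approx 4767.2$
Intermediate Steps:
$w{\left(k \right)} = -1 - k$ ($w{\left(k \right)} = \frac{3}{2} - \frac{5 + \left(k + k\right)}{2} = \frac{3}{2} - \frac{5 + 2 k}{2} = \frac{3}{2} - \left(\frac{5}{2} + k\right) = -1 - k$)
$1616 \left(3 + \frac{1}{\left(6 - 1\right) \left(3 + w{\left(6 \right)}\right)}\right) = 1616 \left(3 + \frac{1}{\left(6 - 1\right) \left(3 - 7\right)}\right) = 1616 \left(3 + \frac{1}{5 \left(3 - 7\right)}\right) = 1616 \left(3 + \frac{1}{5 \left(-4\right)}\right) = 1616 \left(3 + \frac{1}{5} \left(- \frac{1}{4}\right)\right) = 1616 \left(3 - \frac{1}{20}\right) = 1616 \cdot \frac{59}{20} = \frac{23836}{5}$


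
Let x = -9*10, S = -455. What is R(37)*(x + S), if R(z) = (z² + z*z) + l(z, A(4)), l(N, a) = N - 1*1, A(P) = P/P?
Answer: -1511830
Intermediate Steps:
A(P) = 1
l(N, a) = -1 + N (l(N, a) = N - 1 = -1 + N)
R(z) = -1 + z + 2*z² (R(z) = (z² + z*z) + (-1 + z) = (z² + z²) + (-1 + z) = 2*z² + (-1 + z) = -1 + z + 2*z²)
x = -90
R(37)*(x + S) = (-1 + 37 + 2*37²)*(-90 - 455) = (-1 + 37 + 2*1369)*(-545) = (-1 + 37 + 2738)*(-545) = 2774*(-545) = -1511830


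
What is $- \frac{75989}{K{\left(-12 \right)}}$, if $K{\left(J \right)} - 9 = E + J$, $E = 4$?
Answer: $-75989$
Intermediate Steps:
$K{\left(J \right)} = 13 + J$ ($K{\left(J \right)} = 9 + \left(4 + J\right) = 13 + J$)
$- \frac{75989}{K{\left(-12 \right)}} = - \frac{75989}{13 - 12} = - \frac{75989}{1} = \left(-75989\right) 1 = -75989$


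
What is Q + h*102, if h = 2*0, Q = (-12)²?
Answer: 144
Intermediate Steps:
Q = 144
h = 0
Q + h*102 = 144 + 0*102 = 144 + 0 = 144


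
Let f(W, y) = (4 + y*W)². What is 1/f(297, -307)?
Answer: 1/8312880625 ≈ 1.2030e-10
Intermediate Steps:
f(W, y) = (4 + W*y)²
1/f(297, -307) = 1/((4 + 297*(-307))²) = 1/((4 - 91179)²) = 1/((-91175)²) = 1/8312880625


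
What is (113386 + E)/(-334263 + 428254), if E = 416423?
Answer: 529809/93991 ≈ 5.6368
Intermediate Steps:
(113386 + E)/(-334263 + 428254) = (113386 + 416423)/(-334263 + 428254) = 529809/93991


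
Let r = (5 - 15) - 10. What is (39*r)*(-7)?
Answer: 5460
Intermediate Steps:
r = -20 (r = -10 - 10 = -20)
(39*r)*(-7) = (39*(-20))*(-7) = -780*(-7) = 5460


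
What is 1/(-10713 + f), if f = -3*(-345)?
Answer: -1/9678 ≈ -0.00010333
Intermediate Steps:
f = 1035
1/(-10713 + f) = 1/(-10713 + 1035) = 1/(-9678) = -1/9678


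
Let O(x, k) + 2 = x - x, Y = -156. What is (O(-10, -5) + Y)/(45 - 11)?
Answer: -79/17 ≈ -4.6471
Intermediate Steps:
O(x, k) = -2 (O(x, k) = -2 + (x - x) = -2 + 0 = -2)
(O(-10, -5) + Y)/(45 - 11) = (-2 - 156)/(45 - 11) = -158/34 = (1/34)*(-158) = -79/17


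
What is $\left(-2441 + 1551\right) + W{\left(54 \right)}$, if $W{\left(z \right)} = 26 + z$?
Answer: $-810$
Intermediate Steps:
$\left(-2441 + 1551\right) + W{\left(54 \right)} = \left(-2441 + 1551\right) + \left(26 + 54\right) = -890 + 80 = -810$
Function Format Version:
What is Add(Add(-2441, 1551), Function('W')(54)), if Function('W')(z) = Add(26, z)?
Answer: -810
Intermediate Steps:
Add(Add(-2441, 1551), Function('W')(54)) = Add(Add(-2441, 1551), Add(26, 54)) = Add(-890, 80) = -810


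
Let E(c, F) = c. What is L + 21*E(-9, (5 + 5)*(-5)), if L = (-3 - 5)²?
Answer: -125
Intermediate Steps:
L = 64 (L = (-8)² = 64)
L + 21*E(-9, (5 + 5)*(-5)) = 64 + 21*(-9) = 64 - 189 = -125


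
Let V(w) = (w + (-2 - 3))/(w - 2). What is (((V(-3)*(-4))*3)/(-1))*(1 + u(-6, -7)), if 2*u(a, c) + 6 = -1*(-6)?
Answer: 96/5 ≈ 19.200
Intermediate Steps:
V(w) = (-5 + w)/(-2 + w) (V(w) = (w - 5)/(-2 + w) = (-5 + w)/(-2 + w))
u(a, c) = 0 (u(a, c) = -3 + (-1*(-6))/2 = -3 + (½)*6 = -3 + 3 = 0)
(((V(-3)*(-4))*3)/(-1))*(1 + u(-6, -7)) = (((((-5 - 3)/(-2 - 3))*(-4))*3)/(-1))*(1 + 0) = ((((-8/(-5))*(-4))*3)*(-1))*1 = (((-⅕*(-8)*(-4))*3)*(-1))*1 = ((((8/5)*(-4))*3)*(-1))*1 = (-32/5*3*(-1))*1 = -96/5*(-1)*1 = (96/5)*1 = 96/5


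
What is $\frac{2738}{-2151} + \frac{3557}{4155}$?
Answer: $- \frac{1241761}{2979135} \approx -0.41682$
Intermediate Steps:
$\frac{2738}{-2151} + \frac{3557}{4155} = 2738 \left(- \frac{1}{2151}\right) + 3557 \cdot \frac{1}{4155} = - \frac{2738}{2151} + \frac{3557}{4155} = - \frac{1241761}{2979135}$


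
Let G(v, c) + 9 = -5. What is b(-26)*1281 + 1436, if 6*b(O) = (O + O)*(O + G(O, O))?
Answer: 445516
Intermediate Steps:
G(v, c) = -14 (G(v, c) = -9 - 5 = -14)
b(O) = O*(-14 + O)/3 (b(O) = ((O + O)*(O - 14))/6 = ((2*O)*(-14 + O))/6 = (2*O*(-14 + O))/6 = O*(-14 + O)/3)
b(-26)*1281 + 1436 = ((⅓)*(-26)*(-14 - 26))*1281 + 1436 = ((⅓)*(-26)*(-40))*1281 + 1436 = (1040/3)*1281 + 1436 = 444080 + 1436 = 445516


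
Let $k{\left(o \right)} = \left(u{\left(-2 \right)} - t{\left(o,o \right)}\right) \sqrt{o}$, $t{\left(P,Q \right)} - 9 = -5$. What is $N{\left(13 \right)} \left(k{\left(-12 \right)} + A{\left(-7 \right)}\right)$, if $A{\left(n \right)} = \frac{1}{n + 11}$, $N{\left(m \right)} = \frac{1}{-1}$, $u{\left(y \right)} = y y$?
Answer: $- \frac{1}{4} \approx -0.25$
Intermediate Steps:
$t{\left(P,Q \right)} = 4$ ($t{\left(P,Q \right)} = 9 - 5 = 4$)
$u{\left(y \right)} = y^{2}$
$N{\left(m \right)} = -1$
$A{\left(n \right)} = \frac{1}{11 + n}$
$k{\left(o \right)} = 0$ ($k{\left(o \right)} = \left(\left(-2\right)^{2} - 4\right) \sqrt{o} = \left(4 - 4\right) \sqrt{o} = 0 \sqrt{o} = 0$)
$N{\left(13 \right)} \left(k{\left(-12 \right)} + A{\left(-7 \right)}\right) = - (0 + \frac{1}{11 - 7}) = - (0 + \frac{1}{4}) = \left(-1\right) \frac{1}{4} = - \frac{1}{4}$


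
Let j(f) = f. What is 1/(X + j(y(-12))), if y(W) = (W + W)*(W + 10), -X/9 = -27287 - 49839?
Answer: 1/694182 ≈ 1.4405e-6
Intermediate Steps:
X = 694134 (X = -9*(-27287 - 49839) = -9*(-77126) = 694134)
y(W) = 2*W*(10 + W) (y(W) = (2*W)*(10 + W) = 2*W*(10 + W))
1/(X + j(y(-12))) = 1/(694134 + 2*(-12)*(10 - 12)) = 1/(694134 + 2*(-12)*(-2)) = 1/(694134 + 48) = 1/694182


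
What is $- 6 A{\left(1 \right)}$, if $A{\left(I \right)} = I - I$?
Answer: $0$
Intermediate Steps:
$A{\left(I \right)} = 0$
$- 6 A{\left(1 \right)} = \left(-6\right) 0 = 0$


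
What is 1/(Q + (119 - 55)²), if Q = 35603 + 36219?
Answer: 1/75918 ≈ 1.3172e-5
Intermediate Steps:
Q = 71822
1/(Q + (119 - 55)²) = 1/(71822 + (119 - 55)²) = 1/(71822 + 64²) = 1/(71822 + 4096) = 1/75918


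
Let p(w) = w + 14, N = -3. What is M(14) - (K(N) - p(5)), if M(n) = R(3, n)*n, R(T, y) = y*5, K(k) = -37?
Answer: 1036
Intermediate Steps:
p(w) = 14 + w
R(T, y) = 5*y
M(n) = 5*n² (M(n) = (5*n)*n = 5*n²)
M(14) - (K(N) - p(5)) = 5*14² - (-37 - (14 + 5)) = 5*196 - (-37 - 1*19) = 980 - (-37 - 19) = 980 - 1*(-56) = 980 + 56 = 1036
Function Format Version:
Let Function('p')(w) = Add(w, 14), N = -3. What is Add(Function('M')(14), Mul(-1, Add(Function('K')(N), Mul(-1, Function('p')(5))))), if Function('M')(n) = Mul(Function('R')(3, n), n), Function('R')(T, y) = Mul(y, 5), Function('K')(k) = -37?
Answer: 1036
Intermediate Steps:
Function('p')(w) = Add(14, w)
Function('R')(T, y) = Mul(5, y)
Function('M')(n) = Mul(5, Pow(n, 2)) (Function('M')(n) = Mul(Mul(5, n), n) = Mul(5, Pow(n, 2)))
Add(Function('M')(14), Mul(-1, Add(Function('K')(N), Mul(-1, Function('p')(5))))) = Add(Mul(5, Pow(14, 2)), Mul(-1, Add(-37, Mul(-1, Add(14, 5))))) = Add(Mul(5, 196), Mul(-1, Add(-37, Mul(-1, 19)))) = Add(980, Mul(-1, Add(-37, -19))) = Add(980, Mul(-1, -56)) = Add(980, 56) = 1036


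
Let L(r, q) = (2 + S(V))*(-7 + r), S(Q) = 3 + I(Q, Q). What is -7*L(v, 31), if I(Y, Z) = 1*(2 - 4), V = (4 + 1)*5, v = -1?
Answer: 168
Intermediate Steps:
V = 25 (V = 5*5 = 25)
I(Y, Z) = -2 (I(Y, Z) = 1*(-2) = -2)
S(Q) = 1 (S(Q) = 3 - 2 = 1)
L(r, q) = -21 + 3*r (L(r, q) = (2 + 1)*(-7 + r) = 3*(-7 + r) = -21 + 3*r)
-7*L(v, 31) = -7*(-21 + 3*(-1)) = -7*(-21 - 3) = -7*(-24) = 168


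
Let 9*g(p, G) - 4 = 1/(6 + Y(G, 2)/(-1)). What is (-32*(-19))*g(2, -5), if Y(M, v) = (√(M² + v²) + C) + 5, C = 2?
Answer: 17176/63 - 152*√29/63 ≈ 259.64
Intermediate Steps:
Y(M, v) = 7 + √(M² + v²) (Y(M, v) = (√(M² + v²) + 2) + 5 = (2 + √(M² + v²)) + 5 = 7 + √(M² + v²))
g(p, G) = 4/9 + 1/(9*(-1 - √(4 + G²))) (g(p, G) = 4/9 + 1/(9*(6 + (7 + √(G² + 2²))/(-1))) = 4/9 + 1/(9*(6 + (7 + √(G² + 4))*(-1))) = 4/9 + 1/(9*(6 + (7 + √(4 + G²))*(-1))) = 4/9 + 1/(9*(6 + (-7 - √(4 + G²)))) = 4/9 + 1/(9*(-1 - √(4 + G²))))
(-32*(-19))*g(2, -5) = (-32*(-19))*((3 + 4*√(4 + (-5)²))/(9*(1 + √(4 + (-5)²)))) = 608*((3 + 4*√(4 + 25))/(9*(1 + √(4 + 25)))) = 608*((3 + 4*√29)/(9*(1 + √29))) = 608*(3 + 4*√29)/(9*(1 + √29))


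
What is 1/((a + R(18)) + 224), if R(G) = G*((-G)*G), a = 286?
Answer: -1/5322 ≈ -0.00018790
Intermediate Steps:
R(G) = -G³ (R(G) = G*(-G²) = -G³)
1/((a + R(18)) + 224) = 1/((286 - 1*18³) + 224) = 1/((286 - 1*5832) + 224) = 1/((286 - 5832) + 224) = 1/(-5546 + 224) = 1/(-5322) = -1/5322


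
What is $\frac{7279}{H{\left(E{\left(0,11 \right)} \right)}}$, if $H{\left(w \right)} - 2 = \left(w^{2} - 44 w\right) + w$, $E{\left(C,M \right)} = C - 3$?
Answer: $\frac{7279}{140} \approx 51.993$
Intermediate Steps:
$E{\left(C,M \right)} = -3 + C$ ($E{\left(C,M \right)} = C - 3 = -3 + C$)
$H{\left(w \right)} = 2 + w^{2} - 43 w$ ($H{\left(w \right)} = 2 + \left(\left(w^{2} - 44 w\right) + w\right) = 2 + \left(w^{2} - 43 w\right) = 2 + w^{2} - 43 w$)
$\frac{7279}{H{\left(E{\left(0,11 \right)} \right)}} = \frac{7279}{2 + \left(-3 + 0\right)^{2} - 43 \left(-3 + 0\right)} = \frac{7279}{2 + \left(-3\right)^{2} - -129} = \frac{7279}{2 + 9 + 129} = \frac{7279}{140}$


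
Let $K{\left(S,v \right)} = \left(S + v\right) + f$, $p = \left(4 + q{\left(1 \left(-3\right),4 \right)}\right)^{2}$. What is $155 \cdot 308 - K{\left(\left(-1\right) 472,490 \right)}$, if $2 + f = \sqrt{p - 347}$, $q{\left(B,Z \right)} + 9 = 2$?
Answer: $47724 - 13 i \sqrt{2} \approx 47724.0 - 18.385 i$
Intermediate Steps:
$q{\left(B,Z \right)} = -7$ ($q{\left(B,Z \right)} = -9 + 2 = -7$)
$p = 9$ ($p = \left(4 - 7\right)^{2} = \left(-3\right)^{2} = 9$)
$f = -2 + 13 i \sqrt{2}$ ($f = -2 + \sqrt{9 - 347} = -2 + \sqrt{-338} = -2 + 13 i \sqrt{2} \approx -2.0 + 18.385 i$)
$K{\left(S,v \right)} = -2 + S + v + 13 i \sqrt{2}$ ($K{\left(S,v \right)} = \left(S + v\right) - \left(2 - 13 i \sqrt{2}\right) = -2 + S + v + 13 i \sqrt{2}$)
$155 \cdot 308 - K{\left(\left(-1\right) 472,490 \right)} = 155 \cdot 308 - \left(-2 - 472 + 490 + 13 i \sqrt{2}\right) = 47740 - \left(-2 - 472 + 490 + 13 i \sqrt{2}\right) = 47740 - \left(16 + 13 i \sqrt{2}\right) = 47724 - 13 i \sqrt{2}$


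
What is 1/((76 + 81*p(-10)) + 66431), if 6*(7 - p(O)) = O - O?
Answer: 1/67074 ≈ 1.4909e-5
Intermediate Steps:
p(O) = 7 (p(O) = 7 - (O - O)/6 = 7 - ⅙*0 = 7 + 0 = 7)
1/((76 + 81*p(-10)) + 66431) = 1/((76 + 81*7) + 66431) = 1/((76 + 567) + 66431) = 1/(643 + 66431) = 1/67074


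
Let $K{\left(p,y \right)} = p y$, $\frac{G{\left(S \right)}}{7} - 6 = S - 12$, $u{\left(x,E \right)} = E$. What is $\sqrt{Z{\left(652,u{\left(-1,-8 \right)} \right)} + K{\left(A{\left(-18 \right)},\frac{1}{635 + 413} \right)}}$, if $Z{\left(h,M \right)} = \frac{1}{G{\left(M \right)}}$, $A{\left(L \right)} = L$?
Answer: $\frac{i \sqrt{92093}}{1834} \approx 0.16547 i$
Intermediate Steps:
$G{\left(S \right)} = -42 + 7 S$ ($G{\left(S \right)} = 42 + 7 \left(S - 12\right) = 42 + 7 \left(-12 + S\right) = 42 + \left(-84 + 7 S\right) = -42 + 7 S$)
$Z{\left(h,M \right)} = \frac{1}{-42 + 7 M}$
$\sqrt{Z{\left(652,u{\left(-1,-8 \right)} \right)} + K{\left(A{\left(-18 \right)},\frac{1}{635 + 413} \right)}} = \sqrt{\frac{1}{7 \left(-6 - 8\right)} - \frac{18}{635 + 413}} = \sqrt{\frac{1}{7 \left(-14\right)} - \frac{18}{1048}} = \sqrt{\frac{1}{7} \left(- \frac{1}{14}\right) - \frac{9}{524}} = \sqrt{- \frac{1}{98} - \frac{9}{524}} = \sqrt{- \frac{703}{25676}} = \frac{i \sqrt{92093}}{1834}$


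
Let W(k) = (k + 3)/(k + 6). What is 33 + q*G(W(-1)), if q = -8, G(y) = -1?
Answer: 41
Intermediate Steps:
W(k) = (3 + k)/(6 + k)
33 + q*G(W(-1)) = 33 - 8*(-1) = 33 + 8 = 41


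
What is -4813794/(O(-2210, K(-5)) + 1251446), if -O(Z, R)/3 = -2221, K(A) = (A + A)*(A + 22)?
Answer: -4813794/1258109 ≈ -3.8262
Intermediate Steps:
K(A) = 2*A*(22 + A) (K(A) = (2*A)*(22 + A) = 2*A*(22 + A))
O(Z, R) = 6663 (O(Z, R) = -3*(-2221) = 6663)
-4813794/(O(-2210, K(-5)) + 1251446) = -4813794/(6663 + 1251446) = -4813794/1258109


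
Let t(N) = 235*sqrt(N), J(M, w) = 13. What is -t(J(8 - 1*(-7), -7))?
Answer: -235*sqrt(13) ≈ -847.30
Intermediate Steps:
-t(J(8 - 1*(-7), -7)) = -235*sqrt(13)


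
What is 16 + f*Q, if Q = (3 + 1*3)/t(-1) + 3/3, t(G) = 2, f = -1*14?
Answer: -40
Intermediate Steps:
f = -14
Q = 4 (Q = (3 + 1*3)/2 + 3/3 = (3 + 3)*(½) + 3*(⅓) = 6*(½) + 1 = 3 + 1 = 4)
16 + f*Q = 16 - 14*4 = 16 - 56 = -40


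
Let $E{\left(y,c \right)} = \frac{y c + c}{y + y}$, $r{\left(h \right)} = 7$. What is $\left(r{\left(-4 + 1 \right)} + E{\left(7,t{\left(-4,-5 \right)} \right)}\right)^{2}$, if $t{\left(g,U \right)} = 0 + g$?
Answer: $\frac{1089}{49} \approx 22.224$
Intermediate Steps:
$t{\left(g,U \right)} = g$
$E{\left(y,c \right)} = \frac{c + c y}{2 y}$ ($E{\left(y,c \right)} = \frac{c y + c}{2 y} = \left(c + c y\right) \frac{1}{2 y} = \frac{c + c y}{2 y}$)
$\left(r{\left(-4 + 1 \right)} + E{\left(7,t{\left(-4,-5 \right)} \right)}\right)^{2} = \left(7 + \frac{1}{2} \left(-4\right) \frac{1}{7} \left(1 + 7\right)\right)^{2} = \left(7 + \frac{1}{2} \left(-4\right) \frac{1}{7} \cdot 8\right)^{2} = \left(7 - \frac{16}{7}\right)^{2} = \left(\frac{33}{7}\right)^{2} = \frac{1089}{49}$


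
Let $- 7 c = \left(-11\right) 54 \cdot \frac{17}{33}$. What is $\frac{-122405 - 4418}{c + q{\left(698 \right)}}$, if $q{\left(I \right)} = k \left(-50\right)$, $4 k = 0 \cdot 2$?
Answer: $- \frac{887761}{306} \approx -2901.2$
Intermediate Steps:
$k = 0$ ($k = \frac{0 \cdot 2}{4} = \frac{1}{4} \cdot 0 = 0$)
$q{\left(I \right)} = 0$ ($q{\left(I \right)} = 0 \left(-50\right) = 0$)
$c = \frac{306}{7}$ ($c = - \frac{\left(-11\right) 54 \cdot \frac{17}{33}}{7} = - \frac{\left(-594\right) 17 \cdot \frac{1}{33}}{7} = - \frac{\left(-594\right) \frac{17}{33}}{7} = \left(- \frac{1}{7}\right) \left(-306\right) = \frac{306}{7} \approx 43.714$)
$\frac{-122405 - 4418}{c + q{\left(698 \right)}} = \frac{-122405 - 4418}{\frac{306}{7} + 0} = - \frac{126823}{\frac{306}{7}} = \left(-126823\right) \frac{7}{306} = - \frac{887761}{306}$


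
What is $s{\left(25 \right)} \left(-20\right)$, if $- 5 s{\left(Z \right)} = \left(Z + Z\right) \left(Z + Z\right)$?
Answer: $10000$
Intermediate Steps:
$s{\left(Z \right)} = - \frac{4 Z^{2}}{5}$ ($s{\left(Z \right)} = - \frac{\left(Z + Z\right) \left(Z + Z\right)}{5} = - \frac{2 Z 2 Z}{5} = - \frac{4 Z^{2}}{5}$)
$s{\left(25 \right)} \left(-20\right) = - \frac{4 \cdot 25^{2}}{5} \left(-20\right) = \left(- \frac{4}{5}\right) 625 \left(-20\right) = \left(-500\right) \left(-20\right) = 10000$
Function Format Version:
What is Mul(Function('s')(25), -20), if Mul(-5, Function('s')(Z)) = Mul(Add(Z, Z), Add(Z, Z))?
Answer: 10000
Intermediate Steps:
Function('s')(Z) = Mul(Rational(-4, 5), Pow(Z, 2)) (Function('s')(Z) = Mul(Rational(-1, 5), Mul(Add(Z, Z), Add(Z, Z))) = Mul(Rational(-1, 5), Mul(Mul(2, Z), Mul(2, Z))) = Mul(Rational(-1, 5), Mul(4, Pow(Z, 2))) = Mul(Rational(-4, 5), Pow(Z, 2)))
Mul(Function('s')(25), -20) = Mul(Mul(Rational(-4, 5), Pow(25, 2)), -20) = Mul(Mul(Rational(-4, 5), 625), -20) = Mul(-500, -20) = 10000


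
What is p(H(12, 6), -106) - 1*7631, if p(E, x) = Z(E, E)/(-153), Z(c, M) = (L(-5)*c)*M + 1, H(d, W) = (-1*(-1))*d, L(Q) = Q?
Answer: -1166824/153 ≈ -7626.3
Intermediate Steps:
H(d, W) = d (H(d, W) = 1*d = d)
Z(c, M) = 1 - 5*M*c (Z(c, M) = (-5*c)*M + 1 = -5*M*c + 1 = 1 - 5*M*c)
p(E, x) = -1/153 + 5*E²/153 (p(E, x) = (1 - 5*E*E)/(-153) = (1 - 5*E²)*(-1/153) = -1/153 + 5*E²/153)
p(H(12, 6), -106) - 1*7631 = (-1/153 + (5/153)*12²) - 1*7631 = (-1/153 + (5/153)*144) - 7631 = (-1/153 + 80/17) - 7631 = 719/153 - 7631 = -1166824/153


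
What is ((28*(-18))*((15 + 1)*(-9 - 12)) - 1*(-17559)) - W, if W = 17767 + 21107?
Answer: 148029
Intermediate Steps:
W = 38874
((28*(-18))*((15 + 1)*(-9 - 12)) - 1*(-17559)) - W = ((28*(-18))*((15 + 1)*(-9 - 12)) - 1*(-17559)) - 1*38874 = (-8064*(-21) + 17559) - 38874 = (-504*(-336) + 17559) - 38874 = (169344 + 17559) - 38874 = 186903 - 38874 = 148029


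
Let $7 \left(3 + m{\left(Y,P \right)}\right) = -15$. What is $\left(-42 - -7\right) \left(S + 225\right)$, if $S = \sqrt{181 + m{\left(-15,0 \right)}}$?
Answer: $-7875 - 5 \sqrt{8617} \approx -8339.1$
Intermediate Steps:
$m{\left(Y,P \right)} = - \frac{36}{7}$ ($m{\left(Y,P \right)} = -3 + \frac{1}{7} \left(-15\right) = -3 - \frac{15}{7} = - \frac{36}{7}$)
$S = \frac{\sqrt{8617}}{7}$ ($S = \sqrt{181 - \frac{36}{7}} = \sqrt{\frac{1231}{7}} = \frac{\sqrt{8617}}{7} \approx 13.261$)
$\left(-42 - -7\right) \left(S + 225\right) = \left(-42 - -7\right) \left(\frac{\sqrt{8617}}{7} + 225\right) = \left(-42 + 7\right) \left(225 + \frac{\sqrt{8617}}{7}\right) = - 35 \left(225 + \frac{\sqrt{8617}}{7}\right) = -7875 - 5 \sqrt{8617}$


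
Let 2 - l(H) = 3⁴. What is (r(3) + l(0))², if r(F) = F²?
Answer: 4900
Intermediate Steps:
l(H) = -79 (l(H) = 2 - 1*3⁴ = 2 - 1*81 = 2 - 81 = -79)
(r(3) + l(0))² = (3² - 79)² = (9 - 79)² = (-70)² = 4900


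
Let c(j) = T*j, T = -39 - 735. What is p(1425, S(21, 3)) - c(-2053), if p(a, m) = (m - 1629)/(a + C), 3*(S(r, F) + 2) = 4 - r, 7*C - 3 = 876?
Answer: -25870884367/16281 ≈ -1.5890e+6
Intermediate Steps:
T = -774
c(j) = -774*j
C = 879/7 (C = 3/7 + (⅐)*876 = 3/7 + 876/7 = 879/7 ≈ 125.57)
S(r, F) = -⅔ - r/3 (S(r, F) = -2 + (4 - r)/3 = -2 + (4/3 - r/3) = -⅔ - r/3)
p(a, m) = (-1629 + m)/(879/7 + a) (p(a, m) = (m - 1629)/(a + 879/7) = (-1629 + m)/(879/7 + a))
p(1425, S(21, 3)) - c(-2053) = 7*(-1629 + (-⅔ - ⅓*21))/(879 + 7*1425) - (-774)*(-2053) = 7*(-1629 + (-⅔ - 7))/(879 + 9975) - 1*1589022 = 7*(-1629 - 23/3)/10854 - 1589022 = 7*(1/10854)*(-4910/3) - 1589022 = -17185/16281 - 1589022 = -25870884367/16281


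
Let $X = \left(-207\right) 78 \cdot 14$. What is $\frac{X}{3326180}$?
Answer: $- \frac{4347}{63965} \approx -0.067959$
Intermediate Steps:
$X = -226044$ ($X = \left(-16146\right) 14 = -226044$)
$\frac{X}{3326180} = - \frac{226044}{3326180} = \left(-226044\right) \frac{1}{3326180} = - \frac{4347}{63965}$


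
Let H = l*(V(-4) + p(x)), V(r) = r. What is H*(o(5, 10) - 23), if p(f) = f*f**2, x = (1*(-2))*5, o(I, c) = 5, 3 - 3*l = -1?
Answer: 24096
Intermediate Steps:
l = 4/3 (l = 1 - 1/3*(-1) = 1 + 1/3 = 4/3 ≈ 1.3333)
x = -10 (x = -2*5 = -10)
p(f) = f**3
H = -4016/3 (H = 4*(-4 + (-10)**3)/3 = 4*(-4 - 1000)/3 = (4/3)*(-1004) = -4016/3 ≈ -1338.7)
H*(o(5, 10) - 23) = -4016*(5 - 23)/3 = -4016/3*(-18) = 24096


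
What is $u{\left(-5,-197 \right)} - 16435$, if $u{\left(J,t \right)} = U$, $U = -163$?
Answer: $-16598$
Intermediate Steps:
$u{\left(J,t \right)} = -163$
$u{\left(-5,-197 \right)} - 16435 = -163 - 16435 = -16598$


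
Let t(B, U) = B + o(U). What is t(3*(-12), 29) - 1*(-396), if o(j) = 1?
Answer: 361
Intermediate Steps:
t(B, U) = 1 + B (t(B, U) = B + 1 = 1 + B)
t(3*(-12), 29) - 1*(-396) = (1 + 3*(-12)) - 1*(-396) = (1 - 36) + 396 = -35 + 396 = 361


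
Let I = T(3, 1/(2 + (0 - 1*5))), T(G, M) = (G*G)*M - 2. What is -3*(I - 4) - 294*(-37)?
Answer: 10905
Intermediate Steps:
T(G, M) = -2 + M*G² (T(G, M) = G²*M - 2 = M*G² - 2 = -2 + M*G²)
I = -5 (I = -2 + 3²/(2 + (0 - 1*5)) = -2 + 9/(2 + (0 - 5)) = -2 + 9/(2 - 5) = -2 + 9/(-3) = -2 - ⅓*9 = -2 - 3 = -5)
-3*(I - 4) - 294*(-37) = -3*(-5 - 4) - 294*(-37) = -3*(-9) + 10878 = 27 + 10878 = 10905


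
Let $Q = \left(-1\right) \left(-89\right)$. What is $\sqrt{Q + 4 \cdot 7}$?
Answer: $3 \sqrt{13} \approx 10.817$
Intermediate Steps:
$Q = 89$
$\sqrt{Q + 4 \cdot 7} = \sqrt{89 + 4 \cdot 7} = \sqrt{89 + 28} = \sqrt{117} = 3 \sqrt{13}$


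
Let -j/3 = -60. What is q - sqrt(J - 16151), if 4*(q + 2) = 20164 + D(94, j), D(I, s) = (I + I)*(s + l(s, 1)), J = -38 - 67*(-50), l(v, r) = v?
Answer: 21959 - I*sqrt(12839) ≈ 21959.0 - 113.31*I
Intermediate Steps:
j = 180 (j = -3*(-60) = 180)
J = 3312 (J = -38 + 3350 = 3312)
D(I, s) = 4*I*s (D(I, s) = (I + I)*(s + s) = (2*I)*(2*s) = 4*I*s)
q = 21959 (q = -2 + (20164 + 4*94*180)/4 = -2 + (20164 + 67680)/4 = -2 + (1/4)*87844 = -2 + 21961 = 21959)
q - sqrt(J - 16151) = 21959 - sqrt(3312 - 16151) = 21959 - sqrt(-12839) = 21959 - I*sqrt(12839)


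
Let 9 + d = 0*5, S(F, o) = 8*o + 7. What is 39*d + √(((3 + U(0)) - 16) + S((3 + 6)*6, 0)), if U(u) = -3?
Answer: -351 + 3*I ≈ -351.0 + 3.0*I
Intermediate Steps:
S(F, o) = 7 + 8*o
d = -9 (d = -9 + 0*5 = -9 + 0 = -9)
39*d + √(((3 + U(0)) - 16) + S((3 + 6)*6, 0)) = 39*(-9) + √(((3 - 3) - 16) + (7 + 8*0)) = -351 + √((0 - 16) + (7 + 0)) = -351 + √(-16 + 7) = -351 + √(-9) = -351 + 3*I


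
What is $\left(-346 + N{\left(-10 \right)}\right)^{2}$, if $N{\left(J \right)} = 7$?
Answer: $114921$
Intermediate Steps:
$\left(-346 + N{\left(-10 \right)}\right)^{2} = \left(-346 + 7\right)^{2} = \left(-339\right)^{2} = 114921$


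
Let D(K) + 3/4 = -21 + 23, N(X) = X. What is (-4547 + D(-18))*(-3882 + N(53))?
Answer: 69622707/4 ≈ 1.7406e+7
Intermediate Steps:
D(K) = 5/4 (D(K) = -¾ + (-21 + 23) = -¾ + 2 = 5/4)
(-4547 + D(-18))*(-3882 + N(53)) = (-4547 + 5/4)*(-3882 + 53) = -18183/4*(-3829) = 69622707/4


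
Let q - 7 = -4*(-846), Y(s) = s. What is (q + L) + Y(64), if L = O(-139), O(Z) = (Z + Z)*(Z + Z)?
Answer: 80739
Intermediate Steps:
q = 3391 (q = 7 - 4*(-846) = 7 + 3384 = 3391)
O(Z) = 4*Z**2 (O(Z) = (2*Z)*(2*Z) = 4*Z**2)
L = 77284 (L = 4*(-139)**2 = 4*19321 = 77284)
(q + L) + Y(64) = (3391 + 77284) + 64 = 80675 + 64 = 80739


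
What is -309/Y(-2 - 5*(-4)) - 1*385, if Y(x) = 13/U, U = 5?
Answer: -6550/13 ≈ -503.85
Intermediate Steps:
Y(x) = 13/5
-309/Y(-2 - 5*(-4)) - 1*385 = -309/13/5 - 1*385 = -309*5/13 - 385 = -1545/13 - 385 = -6550/13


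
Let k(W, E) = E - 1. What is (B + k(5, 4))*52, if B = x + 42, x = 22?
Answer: 3484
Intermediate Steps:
B = 64 (B = 22 + 42 = 64)
k(W, E) = -1 + E
(B + k(5, 4))*52 = (64 + (-1 + 4))*52 = (64 + 3)*52 = 67*52 = 3484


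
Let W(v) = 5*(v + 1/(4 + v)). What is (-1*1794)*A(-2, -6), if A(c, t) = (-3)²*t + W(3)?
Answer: 480792/7 ≈ 68685.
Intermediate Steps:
W(v) = 5*v + 5/(4 + v)
A(c, t) = 110/7 + 9*t (A(c, t) = (-3)²*t + 5*(1 + 3² + 4*3)/(4 + 3) = 9*t + 5*(1 + 9 + 12)/7 = 9*t + 5*(⅐)*22 = 9*t + 110/7 = 110/7 + 9*t)
(-1*1794)*A(-2, -6) = (-1*1794)*(110/7 + 9*(-6)) = -1794*(110/7 - 54) = -1794*(-268/7) = 480792/7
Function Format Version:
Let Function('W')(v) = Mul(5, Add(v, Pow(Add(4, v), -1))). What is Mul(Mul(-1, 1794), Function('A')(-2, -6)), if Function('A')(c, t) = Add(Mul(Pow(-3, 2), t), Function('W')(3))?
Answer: Rational(480792, 7) ≈ 68685.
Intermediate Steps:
Function('W')(v) = Add(Mul(5, v), Mul(5, Pow(Add(4, v), -1)))
Function('A')(c, t) = Add(Rational(110, 7), Mul(9, t)) (Function('A')(c, t) = Add(Mul(Pow(-3, 2), t), Mul(5, Pow(Add(4, 3), -1), Add(1, Pow(3, 2), Mul(4, 3)))) = Add(Mul(9, t), Mul(5, Pow(7, -1), Add(1, 9, 12))) = Add(Mul(9, t), Mul(5, Rational(1, 7), 22)) = Add(Mul(9, t), Rational(110, 7)) = Add(Rational(110, 7), Mul(9, t)))
Mul(Mul(-1, 1794), Function('A')(-2, -6)) = Mul(Mul(-1, 1794), Add(Rational(110, 7), Mul(9, -6))) = Mul(-1794, Add(Rational(110, 7), -54)) = Mul(-1794, Rational(-268, 7)) = Rational(480792, 7)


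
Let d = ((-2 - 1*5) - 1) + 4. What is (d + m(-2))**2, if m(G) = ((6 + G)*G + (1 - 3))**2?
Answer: 9216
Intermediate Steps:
m(G) = (-2 + G*(6 + G))**2 (m(G) = (G*(6 + G) - 2)**2 = (-2 + G*(6 + G))**2)
d = -4 (d = ((-2 - 5) - 1) + 4 = (-7 - 1) + 4 = -8 + 4 = -4)
(d + m(-2))**2 = (-4 + (-2 + (-2)**2 + 6*(-2))**2)**2 = (-4 + (-2 + 4 - 12)**2)**2 = (-4 + (-10)**2)**2 = (-4 + 100)**2 = 96**2 = 9216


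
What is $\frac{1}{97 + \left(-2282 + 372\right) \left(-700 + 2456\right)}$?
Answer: $- \frac{1}{3353863} \approx -2.9816 \cdot 10^{-7}$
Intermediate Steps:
$\frac{1}{97 + \left(-2282 + 372\right) \left(-700 + 2456\right)} = \frac{1}{97 - 3353960} = \frac{1}{-3353863} = - \frac{1}{3353863}$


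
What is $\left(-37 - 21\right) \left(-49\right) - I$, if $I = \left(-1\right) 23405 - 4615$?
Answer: $30862$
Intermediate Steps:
$I = -28020$ ($I = -23405 - 4615 = -28020$)
$\left(-37 - 21\right) \left(-49\right) - I = \left(-37 - 21\right) \left(-49\right) - -28020 = \left(-58\right) \left(-49\right) + 28020 = 2842 + 28020 = 30862$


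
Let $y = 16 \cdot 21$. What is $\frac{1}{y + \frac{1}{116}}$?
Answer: $\frac{116}{38977} \approx 0.0029761$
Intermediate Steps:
$y = 336$
$\frac{1}{y + \frac{1}{116}} = \frac{1}{336 + \frac{1}{116}} = \frac{1}{\frac{38977}{116}} = \frac{116}{38977}$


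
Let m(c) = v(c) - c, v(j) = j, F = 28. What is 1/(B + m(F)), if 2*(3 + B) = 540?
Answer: 1/267 ≈ 0.0037453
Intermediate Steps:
B = 267 (B = -3 + (½)*540 = -3 + 270 = 267)
m(c) = 0 (m(c) = c - c = 0)
1/(B + m(F)) = 1/(267 + 0) = 1/267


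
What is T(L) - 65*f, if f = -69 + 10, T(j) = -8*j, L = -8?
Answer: 3899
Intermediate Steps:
f = -59
T(L) - 65*f = -8*(-8) - 65*(-59) = 64 + 3835 = 3899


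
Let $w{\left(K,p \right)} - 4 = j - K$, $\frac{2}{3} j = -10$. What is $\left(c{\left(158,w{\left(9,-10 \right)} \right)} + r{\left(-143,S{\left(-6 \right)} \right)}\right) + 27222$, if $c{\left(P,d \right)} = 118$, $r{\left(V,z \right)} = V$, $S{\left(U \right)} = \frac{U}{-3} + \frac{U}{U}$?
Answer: $27197$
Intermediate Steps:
$S{\left(U \right)} = 1 - \frac{U}{3}$ ($S{\left(U \right)} = U \left(- \frac{1}{3}\right) + 1 = - \frac{U}{3} + 1 = 1 - \frac{U}{3}$)
$j = -15$ ($j = \frac{3}{2} \left(-10\right) = -15$)
$w{\left(K,p \right)} = -11 - K$ ($w{\left(K,p \right)} = 4 - \left(15 + K\right) = -11 - K$)
$\left(c{\left(158,w{\left(9,-10 \right)} \right)} + r{\left(-143,S{\left(-6 \right)} \right)}\right) + 27222 = \left(118 - 143\right) + 27222 = -25 + 27222 = 27197$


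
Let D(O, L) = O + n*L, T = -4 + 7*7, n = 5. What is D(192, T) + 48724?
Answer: 49141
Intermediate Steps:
T = 45 (T = -4 + 49 = 45)
D(O, L) = O + 5*L
D(192, T) + 48724 = (192 + 5*45) + 48724 = (192 + 225) + 48724 = 417 + 48724 = 49141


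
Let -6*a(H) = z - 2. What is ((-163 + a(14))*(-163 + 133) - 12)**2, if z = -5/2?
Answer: 94303521/4 ≈ 2.3576e+7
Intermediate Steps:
z = -5/2 (z = -5*1/2 = -5/2 ≈ -2.5000)
a(H) = 3/4 (a(H) = -(-5/2 - 2)/6 = -1/6*(-9/2) = 3/4)
((-163 + a(14))*(-163 + 133) - 12)**2 = ((-163 + 3/4)*(-163 + 133) - 12)**2 = (-649/4*(-30) - 12)**2 = (9735/2 - 12)**2 = (9711/2)**2 = 94303521/4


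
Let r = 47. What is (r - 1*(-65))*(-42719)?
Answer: -4784528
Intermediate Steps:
(r - 1*(-65))*(-42719) = (47 - 1*(-65))*(-42719) = (47 + 65)*(-42719) = 112*(-42719) = -4784528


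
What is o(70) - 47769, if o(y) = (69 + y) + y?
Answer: -47560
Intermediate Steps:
o(y) = 69 + 2*y
o(70) - 47769 = (69 + 2*70) - 47769 = (69 + 140) - 47769 = 209 - 47769 = -47560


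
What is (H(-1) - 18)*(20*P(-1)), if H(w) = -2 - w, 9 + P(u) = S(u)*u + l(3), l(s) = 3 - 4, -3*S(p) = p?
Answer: 11780/3 ≈ 3926.7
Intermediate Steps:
S(p) = -p/3
l(s) = -1
P(u) = -10 - u²/3 (P(u) = -9 + ((-u/3)*u - 1) = -9 + (-u²/3 - 1) = -9 + (-1 - u²/3) = -10 - u²/3)
(H(-1) - 18)*(20*P(-1)) = ((-2 - 1*(-1)) - 18)*(20*(-10 - ⅓*(-1)²)) = ((-2 + 1) - 18)*(20*(-10 - ⅓*1)) = (-1 - 18)*(20*(-10 - ⅓)) = -380*(-31)/3 = -19*(-620/3) = 11780/3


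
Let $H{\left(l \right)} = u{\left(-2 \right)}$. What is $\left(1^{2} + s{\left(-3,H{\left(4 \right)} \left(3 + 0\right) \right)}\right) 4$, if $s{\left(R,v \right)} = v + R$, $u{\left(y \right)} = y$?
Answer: $-32$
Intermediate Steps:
$H{\left(l \right)} = -2$
$s{\left(R,v \right)} = R + v$
$\left(1^{2} + s{\left(-3,H{\left(4 \right)} \left(3 + 0\right) \right)}\right) 4 = \left(1^{2} - \left(3 + 2 \left(3 + 0\right)\right)\right) 4 = \left(1 - 9\right) 4 = \left(-8\right) 4 = -32$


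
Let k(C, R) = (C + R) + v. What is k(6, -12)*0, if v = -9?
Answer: 0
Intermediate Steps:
k(C, R) = -9 + C + R (k(C, R) = (C + R) - 9 = -9 + C + R)
k(6, -12)*0 = (-9 + 6 - 12)*0 = -15*0 = 0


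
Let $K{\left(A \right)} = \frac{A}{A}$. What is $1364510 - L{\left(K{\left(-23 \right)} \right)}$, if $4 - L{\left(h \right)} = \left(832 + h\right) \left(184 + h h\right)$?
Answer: $1518611$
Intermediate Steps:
$K{\left(A \right)} = 1$
$L{\left(h \right)} = 4 - \left(184 + h^{2}\right) \left(832 + h\right)$ ($L{\left(h \right)} = 4 - \left(832 + h\right) \left(184 + h h\right) = 4 - \left(832 + h\right) \left(184 + h^{2}\right) = 4 - \left(184 + h^{2}\right) \left(832 + h\right)$)
$1364510 - L{\left(K{\left(-23 \right)} \right)} = 1364510 - \left(-153084 - 1^{3} - 832 \cdot 1^{2} - 184\right) = 1364510 - \left(-153084 - 1 - 832 - 184\right) = 1364510 - -154101 = 1364510 + 154101 = 1518611$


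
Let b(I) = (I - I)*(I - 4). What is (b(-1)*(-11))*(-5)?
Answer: 0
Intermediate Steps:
b(I) = 0 (b(I) = 0*(-4 + I) = 0)
(b(-1)*(-11))*(-5) = (0*(-11))*(-5) = 0*(-5) = 0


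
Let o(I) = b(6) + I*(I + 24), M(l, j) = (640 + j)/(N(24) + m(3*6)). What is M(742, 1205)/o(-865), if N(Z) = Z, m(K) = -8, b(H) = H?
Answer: 1845/11639536 ≈ 0.00015851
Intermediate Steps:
M(l, j) = 40 + j/16 (M(l, j) = (640 + j)/(24 - 8) = (640 + j)/16 = (640 + j)*(1/16) = 40 + j/16)
o(I) = 6 + I*(24 + I) (o(I) = 6 + I*(I + 24) = 6 + I*(24 + I))
M(742, 1205)/o(-865) = (40 + (1/16)*1205)/(6 + (-865)**2 + 24*(-865)) = (40 + 1205/16)/(6 + 748225 - 20760) = (1845/16)/727471 = (1845/16)*(1/727471) = 1845/11639536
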